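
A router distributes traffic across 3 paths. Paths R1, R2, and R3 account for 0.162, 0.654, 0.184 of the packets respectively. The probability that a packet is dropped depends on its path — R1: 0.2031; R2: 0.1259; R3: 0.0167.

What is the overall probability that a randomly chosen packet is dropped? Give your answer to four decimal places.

0.1183

P(L) = P(L|R1)·P(R1) + P(L|R2)·P(R2) + P(L|R3)·P(R3)
      = 0.2031·0.162 + 0.1259·0.654 + 0.0167·0.184
      = 0.0329022 + 0.0823386 + 0.0030728 = 0.1183136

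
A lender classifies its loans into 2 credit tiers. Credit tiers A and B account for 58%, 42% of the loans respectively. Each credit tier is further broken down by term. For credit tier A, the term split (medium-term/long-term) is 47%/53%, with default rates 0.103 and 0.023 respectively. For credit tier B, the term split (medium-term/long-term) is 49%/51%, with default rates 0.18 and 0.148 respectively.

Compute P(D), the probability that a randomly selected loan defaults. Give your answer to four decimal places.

0.1039

P(D|A) = 0.47·0.103 + 0.53·0.023 = 0.04841 + 0.01219 = 0.0606
P(D|B) = 0.49·0.18 + 0.51·0.148 = 0.0882 + 0.07548 = 0.16368
By total probability over the outer partition,
P(D) = 0.58·0.0606 + 0.42·0.16368
      = 0.035148 + 0.0687456 = 0.1038936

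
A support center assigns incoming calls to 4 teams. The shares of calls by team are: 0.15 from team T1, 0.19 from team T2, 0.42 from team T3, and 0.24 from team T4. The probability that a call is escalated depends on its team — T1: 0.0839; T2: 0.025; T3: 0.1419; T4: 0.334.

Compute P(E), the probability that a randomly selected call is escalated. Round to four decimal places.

0.1571

By the law of total probability,
P(E) = P(E|T1)·P(T1) + P(E|T2)·P(T2) + P(E|T3)·P(T3) + P(E|T4)·P(T4)
      = 0.0839·0.15 + 0.025·0.19 + 0.1419·0.42 + 0.334·0.24
      = 0.012585 + 0.00475 + 0.059598 + 0.08016 = 0.157093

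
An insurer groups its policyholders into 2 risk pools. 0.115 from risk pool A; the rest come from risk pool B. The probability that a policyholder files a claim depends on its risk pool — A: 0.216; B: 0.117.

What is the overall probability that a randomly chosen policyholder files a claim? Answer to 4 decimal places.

P(B) = 1 − (0.115) = 0.885.
P(C) = P(C|A)·P(A) + P(C|B)·P(B)
      = 0.216·0.115 + 0.117·0.885
      = 0.02484 + 0.103545 = 0.128385

0.1284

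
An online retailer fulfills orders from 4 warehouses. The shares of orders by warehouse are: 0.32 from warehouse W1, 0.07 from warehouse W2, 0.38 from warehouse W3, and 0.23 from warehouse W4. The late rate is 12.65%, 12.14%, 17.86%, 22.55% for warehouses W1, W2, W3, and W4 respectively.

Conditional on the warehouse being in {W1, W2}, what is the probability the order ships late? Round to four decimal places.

Let S = {W1, W2}.
P(S) = 0.32 + 0.07 = 0.39.
P(L ∩ S) = 0.1265·0.32 + 0.1214·0.07 = 0.04048 + 0.008498 = 0.048978.
P(L | S) = 0.048978 / 0.39 = 0.125585…

0.1256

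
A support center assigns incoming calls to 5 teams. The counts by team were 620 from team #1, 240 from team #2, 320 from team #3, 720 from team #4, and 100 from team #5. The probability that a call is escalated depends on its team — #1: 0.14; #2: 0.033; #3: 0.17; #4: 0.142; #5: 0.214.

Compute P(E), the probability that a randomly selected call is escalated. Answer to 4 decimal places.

P(E) ≈ 0.1364

Total: 620 + 240 + 320 + 720 + 100 = 2000.
P(#1) = 620/2000 = 0.31. P(#2) = 240/2000 = 0.12. P(#3) = 320/2000 = 0.16. P(#4) = 720/2000 = 0.36. P(#5) = 100/2000 = 0.05.
P(E) = P(E|#1)·P(#1) + P(E|#2)·P(#2) + P(E|#3)·P(#3) + P(E|#4)·P(#4) + P(E|#5)·P(#5)
      = 0.14·0.31 + 0.033·0.12 + 0.17·0.16 + 0.142·0.36 + 0.214·0.05
      = 0.0434 + 0.00396 + 0.0272 + 0.05112 + 0.0107 = 0.13638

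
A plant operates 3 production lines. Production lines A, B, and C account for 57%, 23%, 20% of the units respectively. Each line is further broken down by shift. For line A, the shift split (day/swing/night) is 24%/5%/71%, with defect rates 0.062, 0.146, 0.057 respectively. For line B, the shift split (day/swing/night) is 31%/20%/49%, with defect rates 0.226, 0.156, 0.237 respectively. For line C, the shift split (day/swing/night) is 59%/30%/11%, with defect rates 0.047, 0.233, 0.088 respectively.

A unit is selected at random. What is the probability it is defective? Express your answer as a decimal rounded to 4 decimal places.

P(D|A) = 0.24·0.062 + 0.05·0.146 + 0.71·0.057 = 0.01488 + 0.0073 + 0.04047 = 0.06265
P(D|B) = 0.31·0.226 + 0.2·0.156 + 0.49·0.237 = 0.07006 + 0.0312 + 0.11613 = 0.21739
P(D|C) = 0.59·0.047 + 0.3·0.233 + 0.11·0.088 = 0.02773 + 0.0699 + 0.00968 = 0.10731
By total probability over the outer partition,
P(D) = 0.57·0.06265 + 0.23·0.21739 + 0.2·0.10731
      = 0.0357105 + 0.0499997 + 0.021462 = 0.1071722

0.1072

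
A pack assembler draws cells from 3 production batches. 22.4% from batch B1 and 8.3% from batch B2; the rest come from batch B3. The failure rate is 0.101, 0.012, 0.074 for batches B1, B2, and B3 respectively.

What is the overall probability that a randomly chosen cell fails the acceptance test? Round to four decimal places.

P(B3) = 1 − (0.224 + 0.083) = 0.693.
Summing over the partition,
P(F) = P(F|B1)·P(B1) + P(F|B2)·P(B2) + P(F|B3)·P(B3)
      = 0.101·0.224 + 0.012·0.083 + 0.074·0.693
      = 0.022624 + 0.000996 + 0.051282 = 0.074902

0.0749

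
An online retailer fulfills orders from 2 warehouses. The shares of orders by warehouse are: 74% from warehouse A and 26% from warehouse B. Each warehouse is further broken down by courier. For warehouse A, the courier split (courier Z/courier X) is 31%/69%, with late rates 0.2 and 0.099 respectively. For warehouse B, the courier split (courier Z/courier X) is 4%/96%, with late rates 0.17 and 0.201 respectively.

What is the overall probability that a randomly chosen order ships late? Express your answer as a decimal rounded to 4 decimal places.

P(L) ≈ 0.1484

P(L|A) = 0.31·0.2 + 0.69·0.099 = 0.062 + 0.06831 = 0.13031
P(L|B) = 0.04·0.17 + 0.96·0.201 = 0.0068 + 0.19296 = 0.19976
By total probability over the outer partition,
P(L) = 0.74·0.13031 + 0.26·0.19976
      = 0.0964294 + 0.0519376 = 0.148367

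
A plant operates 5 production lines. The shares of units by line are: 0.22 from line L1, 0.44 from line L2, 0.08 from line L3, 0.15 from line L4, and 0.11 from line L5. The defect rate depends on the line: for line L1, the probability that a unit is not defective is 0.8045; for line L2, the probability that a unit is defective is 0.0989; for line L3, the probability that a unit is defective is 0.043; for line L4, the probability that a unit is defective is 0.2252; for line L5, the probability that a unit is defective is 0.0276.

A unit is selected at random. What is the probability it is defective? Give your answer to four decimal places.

P(D|L1) = 1 − 0.8045 = 0.1955.
P(D) = P(D|L1)·P(L1) + P(D|L2)·P(L2) + P(D|L3)·P(L3) + P(D|L4)·P(L4) + P(D|L5)·P(L5)
      = 0.1955·0.22 + 0.0989·0.44 + 0.043·0.08 + 0.2252·0.15 + 0.0276·0.11
      = 0.04301 + 0.043516 + 0.00344 + 0.03378 + 0.003036 = 0.126782

P(D) ≈ 0.1268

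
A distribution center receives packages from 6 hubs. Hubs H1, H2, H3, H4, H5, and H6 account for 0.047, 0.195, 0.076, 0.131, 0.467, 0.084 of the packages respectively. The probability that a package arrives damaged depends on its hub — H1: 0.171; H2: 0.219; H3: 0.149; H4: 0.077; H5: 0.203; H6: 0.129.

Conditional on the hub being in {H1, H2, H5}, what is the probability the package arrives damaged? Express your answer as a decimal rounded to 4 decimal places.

0.2053

Let S = {H1, H2, H5}.
P(S) = 0.047 + 0.195 + 0.467 = 0.709.
P(D ∩ S) = 0.171·0.047 + 0.219·0.195 + 0.203·0.467 = 0.008037 + 0.042705 + 0.094801 = 0.145543.
P(D | S) = 0.145543 / 0.709 = 0.205279…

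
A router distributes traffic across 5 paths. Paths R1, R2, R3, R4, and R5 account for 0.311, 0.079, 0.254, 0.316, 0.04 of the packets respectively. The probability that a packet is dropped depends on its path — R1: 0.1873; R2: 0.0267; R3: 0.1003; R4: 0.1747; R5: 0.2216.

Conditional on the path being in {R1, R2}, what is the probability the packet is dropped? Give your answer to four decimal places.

0.1548

Let S = {R1, R2}.
P(S) = 0.311 + 0.079 = 0.39.
P(L ∩ S) = 0.1873·0.311 + 0.0267·0.079 = 0.0582503 + 0.0021093 = 0.0603596.
P(L | S) = 0.0603596 / 0.39 = 0.154768…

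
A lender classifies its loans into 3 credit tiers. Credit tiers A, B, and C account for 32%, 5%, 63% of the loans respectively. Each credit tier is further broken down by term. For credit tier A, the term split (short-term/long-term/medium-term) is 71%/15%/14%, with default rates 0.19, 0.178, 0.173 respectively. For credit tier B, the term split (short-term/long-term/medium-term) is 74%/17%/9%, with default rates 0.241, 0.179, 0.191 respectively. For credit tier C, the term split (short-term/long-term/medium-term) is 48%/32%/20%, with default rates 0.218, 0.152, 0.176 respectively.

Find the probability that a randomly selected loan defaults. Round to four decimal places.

0.1895

P(D|A) = 0.71·0.19 + 0.15·0.178 + 0.14·0.173 = 0.1349 + 0.0267 + 0.02422 = 0.18582
P(D|B) = 0.74·0.241 + 0.17·0.179 + 0.09·0.191 = 0.17834 + 0.03043 + 0.01719 = 0.22596
P(D|C) = 0.48·0.218 + 0.32·0.152 + 0.2·0.176 = 0.10464 + 0.04864 + 0.0352 = 0.18848
Then overall,
P(D) = 0.32·0.18582 + 0.05·0.22596 + 0.63·0.18848
      = 0.0594624 + 0.011298 + 0.1187424 = 0.1895028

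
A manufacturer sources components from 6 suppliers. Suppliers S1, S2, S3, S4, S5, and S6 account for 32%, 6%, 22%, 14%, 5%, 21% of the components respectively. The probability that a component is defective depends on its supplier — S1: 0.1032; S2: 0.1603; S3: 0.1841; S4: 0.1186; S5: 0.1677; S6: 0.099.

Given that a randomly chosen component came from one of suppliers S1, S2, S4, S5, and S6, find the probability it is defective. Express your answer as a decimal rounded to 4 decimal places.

Let S = {S1, S2, S4, S5, S6}.
P(S) = 0.32 + 0.06 + 0.14 + 0.05 + 0.21 = 0.78.
P(D ∩ S) = 0.1032·0.32 + 0.1603·0.06 + 0.1186·0.14 + 0.1677·0.05 + 0.099·0.21 = 0.033024 + 0.009618 + 0.016604 + 0.008385 + 0.02079 = 0.088421.
P(D | S) = 0.088421 / 0.78 = 0.113360…

P(D|S) ≈ 0.1134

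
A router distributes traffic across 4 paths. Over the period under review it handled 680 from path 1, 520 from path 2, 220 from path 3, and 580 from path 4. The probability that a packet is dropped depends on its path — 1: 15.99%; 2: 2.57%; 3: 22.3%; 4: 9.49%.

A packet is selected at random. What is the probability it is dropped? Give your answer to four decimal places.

P(L) ≈ 0.1131

Total: 680 + 520 + 220 + 580 = 2000.
P(1) = 680/2000 = 0.34. P(2) = 520/2000 = 0.26. P(3) = 220/2000 = 0.11. P(4) = 580/2000 = 0.29.
P(L) = P(L|1)·P(1) + P(L|2)·P(2) + P(L|3)·P(3) + P(L|4)·P(4)
      = 0.1599·0.34 + 0.0257·0.26 + 0.223·0.11 + 0.0949·0.29
      = 0.054366 + 0.006682 + 0.02453 + 0.027521 = 0.113099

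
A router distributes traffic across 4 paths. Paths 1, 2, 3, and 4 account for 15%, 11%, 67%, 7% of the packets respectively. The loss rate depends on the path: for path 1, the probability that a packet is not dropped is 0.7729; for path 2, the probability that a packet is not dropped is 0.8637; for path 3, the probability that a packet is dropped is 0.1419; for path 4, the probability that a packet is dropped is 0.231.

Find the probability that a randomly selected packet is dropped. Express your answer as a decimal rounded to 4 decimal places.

P(L) ≈ 0.1603

P(L|1) = 1 − 0.7729 = 0.2271.
P(L|2) = 1 − 0.8637 = 0.1363.
P(L) = P(L|1)·P(1) + P(L|2)·P(2) + P(L|3)·P(3) + P(L|4)·P(4)
      = 0.2271·0.15 + 0.1363·0.11 + 0.1419·0.67 + 0.231·0.07
      = 0.034065 + 0.014993 + 0.095073 + 0.01617 = 0.160301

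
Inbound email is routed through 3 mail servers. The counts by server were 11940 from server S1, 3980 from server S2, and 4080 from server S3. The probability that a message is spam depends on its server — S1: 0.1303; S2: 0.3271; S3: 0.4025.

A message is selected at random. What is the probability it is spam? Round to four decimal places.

Total: 11940 + 3980 + 4080 = 20000.
P(S1) = 11940/20000 = 0.597. P(S2) = 3980/20000 = 0.199. P(S3) = 4080/20000 = 0.204.
Summing over the partition,
P(S) = P(S|S1)·P(S1) + P(S|S2)·P(S2) + P(S|S3)·P(S3)
      = 0.1303·0.597 + 0.3271·0.199 + 0.4025·0.204
      = 0.0777891 + 0.0650929 + 0.08211 = 0.224992

P(S) ≈ 0.2250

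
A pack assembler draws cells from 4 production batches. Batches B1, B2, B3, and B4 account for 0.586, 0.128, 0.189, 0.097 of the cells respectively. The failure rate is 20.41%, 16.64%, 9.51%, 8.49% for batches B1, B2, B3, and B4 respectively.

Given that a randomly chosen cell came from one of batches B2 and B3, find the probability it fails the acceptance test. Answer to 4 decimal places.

Let S = {B2, B3}.
P(S) = 0.128 + 0.189 = 0.317.
P(F ∩ S) = 0.1664·0.128 + 0.0951·0.189 = 0.0212992 + 0.0179739 = 0.0392731.
P(F | S) = 0.0392731 / 0.317 = 0.123890…

P(F|S) ≈ 0.1239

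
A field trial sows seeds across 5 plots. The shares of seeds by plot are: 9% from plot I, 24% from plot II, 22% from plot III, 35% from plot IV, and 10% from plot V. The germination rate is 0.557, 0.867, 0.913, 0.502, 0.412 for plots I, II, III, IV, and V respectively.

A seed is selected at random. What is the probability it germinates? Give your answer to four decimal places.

P(G) ≈ 0.6760

Using total probability over the partition,
P(G) = P(G|I)·P(I) + P(G|II)·P(II) + P(G|III)·P(III) + P(G|IV)·P(IV) + P(G|V)·P(V)
      = 0.557·0.09 + 0.867·0.24 + 0.913·0.22 + 0.502·0.35 + 0.412·0.1
      = 0.05013 + 0.20808 + 0.20086 + 0.1757 + 0.0412 = 0.67597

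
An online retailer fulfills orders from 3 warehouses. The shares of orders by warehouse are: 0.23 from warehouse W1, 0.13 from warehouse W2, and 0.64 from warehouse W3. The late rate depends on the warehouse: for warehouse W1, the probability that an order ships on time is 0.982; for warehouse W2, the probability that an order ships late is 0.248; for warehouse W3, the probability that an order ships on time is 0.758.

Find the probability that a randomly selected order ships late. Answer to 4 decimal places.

0.1913

P(L|W1) = 1 − 0.982 = 0.018.
P(L|W3) = 1 − 0.758 = 0.242.
P(L) = P(L|W1)·P(W1) + P(L|W2)·P(W2) + P(L|W3)·P(W3)
      = 0.018·0.23 + 0.248·0.13 + 0.242·0.64
      = 0.00414 + 0.03224 + 0.15488 = 0.19126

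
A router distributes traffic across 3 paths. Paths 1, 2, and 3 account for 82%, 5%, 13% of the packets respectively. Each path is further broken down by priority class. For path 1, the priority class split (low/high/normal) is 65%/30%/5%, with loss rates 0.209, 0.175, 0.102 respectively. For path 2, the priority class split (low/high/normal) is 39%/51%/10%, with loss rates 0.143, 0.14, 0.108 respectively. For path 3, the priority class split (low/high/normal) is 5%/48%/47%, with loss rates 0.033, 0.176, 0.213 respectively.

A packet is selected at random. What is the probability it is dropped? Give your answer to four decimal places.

P(L|1) = 0.65·0.209 + 0.3·0.175 + 0.05·0.102 = 0.13585 + 0.0525 + 0.0051 = 0.19345
P(L|2) = 0.39·0.143 + 0.51·0.14 + 0.1·0.108 = 0.05577 + 0.0714 + 0.0108 = 0.13797
P(L|3) = 0.05·0.033 + 0.48·0.176 + 0.47·0.213 = 0.00165 + 0.08448 + 0.10011 = 0.18624
Then overall,
P(L) = 0.82·0.19345 + 0.05·0.13797 + 0.13·0.18624
      = 0.158629 + 0.0068985 + 0.0242112 = 0.1897387

0.1897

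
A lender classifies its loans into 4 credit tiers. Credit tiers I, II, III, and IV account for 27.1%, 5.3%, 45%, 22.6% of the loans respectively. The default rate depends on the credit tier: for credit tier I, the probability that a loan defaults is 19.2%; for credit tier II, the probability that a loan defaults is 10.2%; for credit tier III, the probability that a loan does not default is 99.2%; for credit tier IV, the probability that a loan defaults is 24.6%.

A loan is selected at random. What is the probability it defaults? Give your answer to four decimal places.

P(D|III) = 1 − 0.992 = 0.008.
P(D) = P(D|I)·P(I) + P(D|II)·P(II) + P(D|III)·P(III) + P(D|IV)·P(IV)
      = 0.192·0.271 + 0.102·0.053 + 0.008·0.45 + 0.246·0.226
      = 0.052032 + 0.005406 + 0.0036 + 0.055596 = 0.116634

0.1166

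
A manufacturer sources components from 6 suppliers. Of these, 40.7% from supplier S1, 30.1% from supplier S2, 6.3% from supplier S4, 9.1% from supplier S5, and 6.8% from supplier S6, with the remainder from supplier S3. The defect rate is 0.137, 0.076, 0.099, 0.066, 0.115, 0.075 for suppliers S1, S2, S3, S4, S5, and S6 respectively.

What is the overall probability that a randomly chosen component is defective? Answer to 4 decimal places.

P(S3) = 1 − (0.407 + 0.301 + 0.063 + 0.091 + 0.068) = 0.07.
P(D) = P(D|S1)·P(S1) + P(D|S2)·P(S2) + P(D|S3)·P(S3) + P(D|S4)·P(S4) + P(D|S5)·P(S5) + P(D|S6)·P(S6)
      = 0.137·0.407 + 0.076·0.301 + 0.099·0.07 + 0.066·0.063 + 0.115·0.091 + 0.075·0.068
      = 0.055759 + 0.022876 + 0.00693 + 0.004158 + 0.010465 + 0.0051 = 0.105288

P(D) ≈ 0.1053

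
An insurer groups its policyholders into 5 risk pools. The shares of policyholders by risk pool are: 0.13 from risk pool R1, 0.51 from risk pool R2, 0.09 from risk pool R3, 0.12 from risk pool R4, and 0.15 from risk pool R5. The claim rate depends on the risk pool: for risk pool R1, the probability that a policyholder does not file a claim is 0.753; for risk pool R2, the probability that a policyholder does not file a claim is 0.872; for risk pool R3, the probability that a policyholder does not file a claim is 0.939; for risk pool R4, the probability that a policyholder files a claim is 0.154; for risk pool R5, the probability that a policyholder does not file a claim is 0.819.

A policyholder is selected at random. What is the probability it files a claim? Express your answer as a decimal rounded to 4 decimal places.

0.1485

P(C|R1) = 1 − 0.753 = 0.247.
P(C|R2) = 1 − 0.872 = 0.128.
P(C|R3) = 1 − 0.939 = 0.061.
P(C|R5) = 1 − 0.819 = 0.181.
Using total probability over the partition,
P(C) = P(C|R1)·P(R1) + P(C|R2)·P(R2) + P(C|R3)·P(R3) + P(C|R4)·P(R4) + P(C|R5)·P(R5)
      = 0.247·0.13 + 0.128·0.51 + 0.061·0.09 + 0.154·0.12 + 0.181·0.15
      = 0.03211 + 0.06528 + 0.00549 + 0.01848 + 0.02715 = 0.14851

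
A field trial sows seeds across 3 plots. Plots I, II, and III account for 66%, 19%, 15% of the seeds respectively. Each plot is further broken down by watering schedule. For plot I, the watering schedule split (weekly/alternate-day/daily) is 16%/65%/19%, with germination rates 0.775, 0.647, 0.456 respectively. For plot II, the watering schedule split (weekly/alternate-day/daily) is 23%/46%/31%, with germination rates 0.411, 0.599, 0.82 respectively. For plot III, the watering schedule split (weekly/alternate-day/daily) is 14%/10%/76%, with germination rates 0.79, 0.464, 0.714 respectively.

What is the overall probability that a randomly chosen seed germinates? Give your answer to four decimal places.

P(G) ≈ 0.6401

P(G|I) = 0.16·0.775 + 0.65·0.647 + 0.19·0.456 = 0.124 + 0.42055 + 0.08664 = 0.63119
P(G|II) = 0.23·0.411 + 0.46·0.599 + 0.31·0.82 = 0.09453 + 0.27554 + 0.2542 = 0.62427
P(G|III) = 0.14·0.79 + 0.1·0.464 + 0.76·0.714 = 0.1106 + 0.0464 + 0.54264 = 0.69964
By total probability over the outer partition,
P(G) = 0.66·0.63119 + 0.19·0.62427 + 0.15·0.69964
      = 0.4165854 + 0.1186113 + 0.104946 = 0.6401427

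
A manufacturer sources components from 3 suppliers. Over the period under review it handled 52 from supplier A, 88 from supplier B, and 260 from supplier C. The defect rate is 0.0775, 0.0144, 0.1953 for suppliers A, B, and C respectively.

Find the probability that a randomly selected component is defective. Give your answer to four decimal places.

0.1402

Total: 52 + 88 + 260 = 400.
P(A) = 52/400 = 0.13. P(B) = 88/400 = 0.22. P(C) = 260/400 = 0.65.
By the law of total probability,
P(D) = P(D|A)·P(A) + P(D|B)·P(B) + P(D|C)·P(C)
      = 0.0775·0.13 + 0.0144·0.22 + 0.1953·0.65
      = 0.010075 + 0.003168 + 0.126945 = 0.140188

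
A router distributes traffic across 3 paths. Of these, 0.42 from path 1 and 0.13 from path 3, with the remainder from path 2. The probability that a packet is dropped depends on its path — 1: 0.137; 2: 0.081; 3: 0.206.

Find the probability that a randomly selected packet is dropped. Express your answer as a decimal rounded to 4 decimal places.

P(L) ≈ 0.1208

P(2) = 1 − (0.42 + 0.13) = 0.45.
P(L) = P(L|1)·P(1) + P(L|2)·P(2) + P(L|3)·P(3)
      = 0.137·0.42 + 0.081·0.45 + 0.206·0.13
      = 0.05754 + 0.03645 + 0.02678 = 0.12077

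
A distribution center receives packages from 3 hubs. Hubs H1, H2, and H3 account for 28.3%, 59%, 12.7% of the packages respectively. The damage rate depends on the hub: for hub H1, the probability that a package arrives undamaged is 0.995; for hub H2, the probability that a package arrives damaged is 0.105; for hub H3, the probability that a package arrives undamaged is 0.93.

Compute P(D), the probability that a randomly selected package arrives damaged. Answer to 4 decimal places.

0.0723

P(D|H1) = 1 − 0.995 = 0.005.
P(D|H3) = 1 − 0.93 = 0.07.
P(D) = P(D|H1)·P(H1) + P(D|H2)·P(H2) + P(D|H3)·P(H3)
      = 0.005·0.283 + 0.105·0.59 + 0.07·0.127
      = 0.001415 + 0.06195 + 0.00889 = 0.072255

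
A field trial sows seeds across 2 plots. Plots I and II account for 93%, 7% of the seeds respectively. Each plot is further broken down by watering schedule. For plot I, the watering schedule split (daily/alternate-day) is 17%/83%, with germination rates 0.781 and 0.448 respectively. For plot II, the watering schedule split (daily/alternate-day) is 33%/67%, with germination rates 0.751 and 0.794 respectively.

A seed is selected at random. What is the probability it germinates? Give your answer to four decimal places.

P(G|I) = 0.17·0.781 + 0.83·0.448 = 0.13277 + 0.37184 = 0.50461
P(G|II) = 0.33·0.751 + 0.67·0.794 = 0.24783 + 0.53198 = 0.77981
By total probability over the outer partition,
P(G) = 0.93·0.50461 + 0.07·0.77981
      = 0.4692873 + 0.0545867 = 0.523874

0.5239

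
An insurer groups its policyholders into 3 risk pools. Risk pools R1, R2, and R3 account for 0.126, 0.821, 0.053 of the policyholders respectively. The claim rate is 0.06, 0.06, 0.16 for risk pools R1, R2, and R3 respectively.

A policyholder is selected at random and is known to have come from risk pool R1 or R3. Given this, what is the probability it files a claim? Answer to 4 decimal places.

0.0896

Let S = {R1, R3}.
P(S) = 0.126 + 0.053 = 0.179.
P(C ∩ S) = 0.06·0.126 + 0.16·0.053 = 0.00756 + 0.00848 = 0.01604.
P(C | S) = 0.01604 / 0.179 = 0.089609…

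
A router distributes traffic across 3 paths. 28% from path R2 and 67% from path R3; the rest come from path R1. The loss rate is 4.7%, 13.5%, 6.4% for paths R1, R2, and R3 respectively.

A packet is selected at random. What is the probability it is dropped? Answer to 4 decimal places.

0.0830

P(R1) = 1 − (0.28 + 0.67) = 0.05.
P(L) = P(L|R1)·P(R1) + P(L|R2)·P(R2) + P(L|R3)·P(R3)
      = 0.047·0.05 + 0.135·0.28 + 0.064·0.67
      = 0.00235 + 0.0378 + 0.04288 = 0.08303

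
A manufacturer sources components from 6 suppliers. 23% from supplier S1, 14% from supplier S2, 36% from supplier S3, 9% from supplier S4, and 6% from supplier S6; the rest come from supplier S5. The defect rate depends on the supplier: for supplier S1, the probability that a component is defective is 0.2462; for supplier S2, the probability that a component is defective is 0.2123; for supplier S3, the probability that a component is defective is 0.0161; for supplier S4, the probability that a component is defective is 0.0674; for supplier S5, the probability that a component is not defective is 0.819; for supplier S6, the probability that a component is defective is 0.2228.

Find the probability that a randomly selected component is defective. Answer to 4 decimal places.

P(S5) = 1 − (0.23 + 0.14 + 0.36 + 0.09 + 0.06) = 0.12.
P(D|S5) = 1 − 0.819 = 0.181.
P(D) = P(D|S1)·P(S1) + P(D|S2)·P(S2) + P(D|S3)·P(S3) + P(D|S4)·P(S4) + P(D|S5)·P(S5) + P(D|S6)·P(S6)
      = 0.2462·0.23 + 0.2123·0.14 + 0.0161·0.36 + 0.0674·0.09 + 0.181·0.12 + 0.2228·0.06
      = 0.056626 + 0.029722 + 0.005796 + 0.006066 + 0.02172 + 0.013368 = 0.133298

0.1333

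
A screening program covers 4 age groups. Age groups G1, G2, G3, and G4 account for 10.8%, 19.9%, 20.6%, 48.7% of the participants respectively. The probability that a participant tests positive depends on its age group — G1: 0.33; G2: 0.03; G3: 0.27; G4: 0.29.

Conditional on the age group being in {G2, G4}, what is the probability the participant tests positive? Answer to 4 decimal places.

Let S = {G2, G4}.
P(S) = 0.199 + 0.487 = 0.686.
P(T ∩ S) = 0.03·0.199 + 0.29·0.487 = 0.00597 + 0.14123 = 0.1472.
P(T | S) = 0.1472 / 0.686 = 0.214577…

0.2146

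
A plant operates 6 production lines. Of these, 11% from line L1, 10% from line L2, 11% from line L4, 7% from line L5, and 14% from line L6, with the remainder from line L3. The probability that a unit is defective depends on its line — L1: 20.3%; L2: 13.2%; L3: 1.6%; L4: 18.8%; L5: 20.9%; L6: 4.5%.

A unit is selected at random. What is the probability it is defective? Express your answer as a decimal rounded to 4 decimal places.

P(L3) = 1 − (0.11 + 0.1 + 0.11 + 0.07 + 0.14) = 0.47.
P(D) = P(D|L1)·P(L1) + P(D|L2)·P(L2) + P(D|L3)·P(L3) + P(D|L4)·P(L4) + P(D|L5)·P(L5) + P(D|L6)·P(L6)
      = 0.203·0.11 + 0.132·0.1 + 0.016·0.47 + 0.188·0.11 + 0.209·0.07 + 0.045·0.14
      = 0.02233 + 0.0132 + 0.00752 + 0.02068 + 0.01463 + 0.0063 = 0.08466

P(D) ≈ 0.0847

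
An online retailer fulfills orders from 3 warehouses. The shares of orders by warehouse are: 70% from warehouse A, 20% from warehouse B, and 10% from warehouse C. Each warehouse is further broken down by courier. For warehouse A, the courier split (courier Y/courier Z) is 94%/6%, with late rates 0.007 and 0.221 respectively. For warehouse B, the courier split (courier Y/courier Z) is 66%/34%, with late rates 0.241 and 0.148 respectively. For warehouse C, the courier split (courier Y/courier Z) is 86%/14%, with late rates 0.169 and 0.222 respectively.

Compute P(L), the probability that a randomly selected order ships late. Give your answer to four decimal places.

P(L|A) = 0.94·0.007 + 0.06·0.221 = 0.00658 + 0.01326 = 0.01984
P(L|B) = 0.66·0.241 + 0.34·0.148 = 0.15906 + 0.05032 = 0.20938
P(L|C) = 0.86·0.169 + 0.14·0.222 = 0.14534 + 0.03108 = 0.17642
By total probability over the outer partition,
P(L) = 0.7·0.01984 + 0.2·0.20938 + 0.1·0.17642
      = 0.013888 + 0.041876 + 0.017642 = 0.073406

0.0734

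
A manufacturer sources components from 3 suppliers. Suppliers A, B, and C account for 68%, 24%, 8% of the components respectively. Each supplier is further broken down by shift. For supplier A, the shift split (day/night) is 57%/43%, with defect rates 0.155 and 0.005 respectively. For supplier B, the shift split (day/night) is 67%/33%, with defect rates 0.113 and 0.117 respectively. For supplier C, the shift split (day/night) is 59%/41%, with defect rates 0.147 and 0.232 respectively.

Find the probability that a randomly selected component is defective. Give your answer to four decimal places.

P(D) ≈ 0.1035

P(D|A) = 0.57·0.155 + 0.43·0.005 = 0.08835 + 0.00215 = 0.0905
P(D|B) = 0.67·0.113 + 0.33·0.117 = 0.07571 + 0.03861 = 0.11432
P(D|C) = 0.59·0.147 + 0.41·0.232 = 0.08673 + 0.09512 = 0.18185
By total probability over the outer partition,
P(D) = 0.68·0.0905 + 0.24·0.11432 + 0.08·0.18185
      = 0.06154 + 0.0274368 + 0.014548 = 0.1035248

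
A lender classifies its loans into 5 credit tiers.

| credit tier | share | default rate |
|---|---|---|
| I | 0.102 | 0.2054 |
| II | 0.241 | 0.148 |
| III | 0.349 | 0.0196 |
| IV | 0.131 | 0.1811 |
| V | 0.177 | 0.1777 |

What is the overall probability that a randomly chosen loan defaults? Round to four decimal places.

0.1186

Summing over the partition,
P(D) = P(D|I)·P(I) + P(D|II)·P(II) + P(D|III)·P(III) + P(D|IV)·P(IV) + P(D|V)·P(V)
      = 0.2054·0.102 + 0.148·0.241 + 0.0196·0.349 + 0.1811·0.131 + 0.1777·0.177
      = 0.0209508 + 0.035668 + 0.0068404 + 0.0237241 + 0.0314529 = 0.1186362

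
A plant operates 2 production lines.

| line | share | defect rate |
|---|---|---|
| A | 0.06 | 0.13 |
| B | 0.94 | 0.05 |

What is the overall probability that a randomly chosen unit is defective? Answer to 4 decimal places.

Summing over the partition,
P(D) = P(D|A)·P(A) + P(D|B)·P(B)
      = 0.13·0.06 + 0.05·0.94
      = 0.0078 + 0.047 = 0.0548

P(D) ≈ 0.0548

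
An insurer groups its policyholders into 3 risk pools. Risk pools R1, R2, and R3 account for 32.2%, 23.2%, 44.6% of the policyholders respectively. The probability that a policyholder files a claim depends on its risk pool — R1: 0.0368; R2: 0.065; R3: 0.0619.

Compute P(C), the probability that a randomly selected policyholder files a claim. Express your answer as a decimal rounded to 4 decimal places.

Using total probability over the partition,
P(C) = P(C|R1)·P(R1) + P(C|R2)·P(R2) + P(C|R3)·P(R3)
      = 0.0368·0.322 + 0.065·0.232 + 0.0619·0.446
      = 0.0118496 + 0.01508 + 0.0276074 = 0.054537

P(C) ≈ 0.0545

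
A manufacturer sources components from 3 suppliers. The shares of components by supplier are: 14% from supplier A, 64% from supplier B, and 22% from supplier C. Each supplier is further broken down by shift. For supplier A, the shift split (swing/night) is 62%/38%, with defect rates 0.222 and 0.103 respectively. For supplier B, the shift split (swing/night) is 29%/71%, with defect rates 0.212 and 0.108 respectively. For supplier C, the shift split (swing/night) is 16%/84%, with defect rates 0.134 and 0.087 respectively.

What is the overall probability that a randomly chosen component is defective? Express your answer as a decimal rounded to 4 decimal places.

P(D|A) = 0.62·0.222 + 0.38·0.103 = 0.13764 + 0.03914 = 0.17678
P(D|B) = 0.29·0.212 + 0.71·0.108 = 0.06148 + 0.07668 = 0.13816
P(D|C) = 0.16·0.134 + 0.84·0.087 = 0.02144 + 0.07308 = 0.09452
By total probability over the outer partition,
P(D) = 0.14·0.17678 + 0.64·0.13816 + 0.22·0.09452
      = 0.0247492 + 0.0884224 + 0.0207944 = 0.133966

0.1340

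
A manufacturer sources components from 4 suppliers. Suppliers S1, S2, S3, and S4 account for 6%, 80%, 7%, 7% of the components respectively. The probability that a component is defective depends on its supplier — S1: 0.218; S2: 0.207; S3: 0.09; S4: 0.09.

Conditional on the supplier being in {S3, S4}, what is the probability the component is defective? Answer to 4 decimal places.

P(D|S) ≈ 0.0900

Let S = {S3, S4}.
P(S) = 0.07 + 0.07 = 0.14.
P(D ∩ S) = 0.09·0.07 + 0.09·0.07 = 0.0063 + 0.0063 = 0.0126.
P(D | S) = 0.0126 / 0.14 = 0.090000…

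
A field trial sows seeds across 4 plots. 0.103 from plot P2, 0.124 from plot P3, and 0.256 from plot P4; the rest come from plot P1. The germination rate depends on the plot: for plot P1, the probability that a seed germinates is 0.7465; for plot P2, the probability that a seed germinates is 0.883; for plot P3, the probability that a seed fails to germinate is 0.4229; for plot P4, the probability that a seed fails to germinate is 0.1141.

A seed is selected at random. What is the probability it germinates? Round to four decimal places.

0.7752

P(P1) = 1 − (0.103 + 0.124 + 0.256) = 0.517.
P(G|P3) = 1 − 0.4229 = 0.5771.
P(G|P4) = 1 − 0.1141 = 0.8859.
P(G) = P(G|P1)·P(P1) + P(G|P2)·P(P2) + P(G|P3)·P(P3) + P(G|P4)·P(P4)
      = 0.7465·0.517 + 0.883·0.103 + 0.5771·0.124 + 0.8859·0.256
      = 0.3859405 + 0.090949 + 0.0715604 + 0.2267904 = 0.7752403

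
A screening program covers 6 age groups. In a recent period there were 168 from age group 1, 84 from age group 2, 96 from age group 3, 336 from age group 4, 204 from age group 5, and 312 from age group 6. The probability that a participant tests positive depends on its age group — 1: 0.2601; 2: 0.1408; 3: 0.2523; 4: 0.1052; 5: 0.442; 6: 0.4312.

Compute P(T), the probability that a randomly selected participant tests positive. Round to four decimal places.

P(T) ≈ 0.2832

Total: 168 + 84 + 96 + 336 + 204 + 312 = 1200.
P(1) = 168/1200 = 0.14. P(2) = 84/1200 = 0.07. P(3) = 96/1200 = 0.08. P(4) = 336/1200 = 0.28. P(5) = 204/1200 = 0.17. P(6) = 312/1200 = 0.26.
Using total probability over the partition,
P(T) = P(T|1)·P(1) + P(T|2)·P(2) + P(T|3)·P(3) + P(T|4)·P(4) + P(T|5)·P(5) + P(T|6)·P(6)
      = 0.2601·0.14 + 0.1408·0.07 + 0.2523·0.08 + 0.1052·0.28 + 0.442·0.17 + 0.4312·0.26
      = 0.036414 + 0.009856 + 0.020184 + 0.029456 + 0.07514 + 0.112112 = 0.283162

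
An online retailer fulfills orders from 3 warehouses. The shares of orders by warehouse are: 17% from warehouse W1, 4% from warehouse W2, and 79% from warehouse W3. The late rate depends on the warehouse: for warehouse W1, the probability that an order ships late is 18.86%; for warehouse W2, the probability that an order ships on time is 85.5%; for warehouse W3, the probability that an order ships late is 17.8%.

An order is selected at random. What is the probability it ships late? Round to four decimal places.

P(L) ≈ 0.1785

P(L|W2) = 1 − 0.855 = 0.145.
Summing over the partition,
P(L) = P(L|W1)·P(W1) + P(L|W2)·P(W2) + P(L|W3)·P(W3)
      = 0.1886·0.17 + 0.145·0.04 + 0.178·0.79
      = 0.032062 + 0.0058 + 0.14062 = 0.178482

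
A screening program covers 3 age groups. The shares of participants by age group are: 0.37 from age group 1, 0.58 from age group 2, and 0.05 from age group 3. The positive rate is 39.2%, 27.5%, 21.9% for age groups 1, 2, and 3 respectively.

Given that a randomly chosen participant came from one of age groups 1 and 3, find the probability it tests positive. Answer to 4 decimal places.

Let S = {1, 3}.
P(S) = 0.37 + 0.05 = 0.42.
P(T ∩ S) = 0.392·0.37 + 0.219·0.05 = 0.14504 + 0.01095 = 0.15599.
P(T | S) = 0.15599 / 0.42 = 0.371405…

0.3714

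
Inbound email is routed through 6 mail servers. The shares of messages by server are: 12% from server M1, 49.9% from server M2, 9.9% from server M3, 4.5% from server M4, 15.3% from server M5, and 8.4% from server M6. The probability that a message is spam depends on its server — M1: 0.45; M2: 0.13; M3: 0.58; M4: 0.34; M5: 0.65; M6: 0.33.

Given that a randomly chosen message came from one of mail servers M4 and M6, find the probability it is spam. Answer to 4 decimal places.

Let J = {M4, M6}.
P(J) = 0.045 + 0.084 = 0.129.
P(S ∩ J) = 0.34·0.045 + 0.33·0.084 = 0.0153 + 0.02772 = 0.04302.
P(S | J) = 0.04302 / 0.129 = 0.333488…

0.3335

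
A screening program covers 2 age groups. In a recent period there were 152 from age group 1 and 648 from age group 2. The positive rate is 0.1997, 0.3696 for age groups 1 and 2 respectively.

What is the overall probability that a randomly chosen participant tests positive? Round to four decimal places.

Total: 152 + 648 = 800.
P(1) = 152/800 = 0.19. P(2) = 648/800 = 0.81.
P(T) = P(T|1)·P(1) + P(T|2)·P(2)
      = 0.1997·0.19 + 0.3696·0.81
      = 0.037943 + 0.299376 = 0.337319

0.3373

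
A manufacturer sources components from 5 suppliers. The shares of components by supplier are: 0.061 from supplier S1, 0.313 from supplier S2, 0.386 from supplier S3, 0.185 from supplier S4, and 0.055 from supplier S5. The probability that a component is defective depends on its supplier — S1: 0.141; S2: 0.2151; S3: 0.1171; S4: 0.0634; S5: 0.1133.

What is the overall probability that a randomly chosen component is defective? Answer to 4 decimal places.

By the law of total probability,
P(D) = P(D|S1)·P(S1) + P(D|S2)·P(S2) + P(D|S3)·P(S3) + P(D|S4)·P(S4) + P(D|S5)·P(S5)
      = 0.141·0.061 + 0.2151·0.313 + 0.1171·0.386 + 0.0634·0.185 + 0.1133·0.055
      = 0.008601 + 0.0673263 + 0.0452006 + 0.011729 + 0.0062315 = 0.1390884

0.1391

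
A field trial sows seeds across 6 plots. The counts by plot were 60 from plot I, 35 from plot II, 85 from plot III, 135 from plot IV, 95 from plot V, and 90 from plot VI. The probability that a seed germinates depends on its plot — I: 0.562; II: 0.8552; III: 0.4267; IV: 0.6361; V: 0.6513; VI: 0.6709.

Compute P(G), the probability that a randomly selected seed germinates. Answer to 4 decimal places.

Total: 60 + 35 + 85 + 135 + 95 + 90 = 500.
P(I) = 60/500 = 0.12. P(II) = 35/500 = 0.07. P(III) = 85/500 = 0.17. P(IV) = 135/500 = 0.27. P(V) = 95/500 = 0.19. P(VI) = 90/500 = 0.18.
Using total probability over the partition,
P(G) = P(G|I)·P(I) + P(G|II)·P(II) + P(G|III)·P(III) + P(G|IV)·P(IV) + P(G|V)·P(V) + P(G|VI)·P(VI)
      = 0.562·0.12 + 0.8552·0.07 + 0.4267·0.17 + 0.6361·0.27 + 0.6513·0.19 + 0.6709·0.18
      = 0.06744 + 0.059864 + 0.072539 + 0.171747 + 0.123747 + 0.120762 = 0.616099

0.6161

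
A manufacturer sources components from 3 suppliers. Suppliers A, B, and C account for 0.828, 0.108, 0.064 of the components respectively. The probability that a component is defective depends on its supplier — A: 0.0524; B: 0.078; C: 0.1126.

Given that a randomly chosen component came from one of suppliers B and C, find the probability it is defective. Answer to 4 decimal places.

Let S = {B, C}.
P(S) = 0.108 + 0.064 = 0.172.
P(D ∩ S) = 0.078·0.108 + 0.1126·0.064 = 0.008424 + 0.0072064 = 0.0156304.
P(D | S) = 0.0156304 / 0.172 = 0.090874…

0.0909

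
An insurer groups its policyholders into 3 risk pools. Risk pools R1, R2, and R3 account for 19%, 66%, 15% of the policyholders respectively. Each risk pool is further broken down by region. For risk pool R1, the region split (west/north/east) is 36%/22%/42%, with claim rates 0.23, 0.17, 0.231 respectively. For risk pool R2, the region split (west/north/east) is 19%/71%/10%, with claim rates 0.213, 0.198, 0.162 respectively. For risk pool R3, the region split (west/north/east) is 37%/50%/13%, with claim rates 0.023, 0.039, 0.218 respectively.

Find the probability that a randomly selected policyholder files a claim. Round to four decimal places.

P(C|R1) = 0.36·0.23 + 0.22·0.17 + 0.42·0.231 = 0.0828 + 0.0374 + 0.09702 = 0.21722
P(C|R2) = 0.19·0.213 + 0.71·0.198 + 0.1·0.162 = 0.04047 + 0.14058 + 0.0162 = 0.19725
P(C|R3) = 0.37·0.023 + 0.5·0.039 + 0.13·0.218 = 0.00851 + 0.0195 + 0.02834 = 0.05635
Then overall,
P(C) = 0.19·0.21722 + 0.66·0.19725 + 0.15·0.05635
      = 0.0412718 + 0.130185 + 0.0084525 = 0.1799093

P(C) ≈ 0.1799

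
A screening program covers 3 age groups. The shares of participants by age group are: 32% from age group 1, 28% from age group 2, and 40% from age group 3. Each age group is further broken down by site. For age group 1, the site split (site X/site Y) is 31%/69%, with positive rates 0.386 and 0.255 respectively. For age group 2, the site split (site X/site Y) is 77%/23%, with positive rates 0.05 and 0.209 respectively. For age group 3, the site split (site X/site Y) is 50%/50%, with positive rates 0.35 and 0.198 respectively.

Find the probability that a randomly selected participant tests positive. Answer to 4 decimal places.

0.2284

P(T|1) = 0.31·0.386 + 0.69·0.255 = 0.11966 + 0.17595 = 0.29561
P(T|2) = 0.77·0.05 + 0.23·0.209 = 0.0385 + 0.04807 = 0.08657
P(T|3) = 0.5·0.35 + 0.5·0.198 = 0.175 + 0.099 = 0.274
Then overall,
P(T) = 0.32·0.29561 + 0.28·0.08657 + 0.4·0.274
      = 0.0945952 + 0.0242396 + 0.1096 = 0.2284348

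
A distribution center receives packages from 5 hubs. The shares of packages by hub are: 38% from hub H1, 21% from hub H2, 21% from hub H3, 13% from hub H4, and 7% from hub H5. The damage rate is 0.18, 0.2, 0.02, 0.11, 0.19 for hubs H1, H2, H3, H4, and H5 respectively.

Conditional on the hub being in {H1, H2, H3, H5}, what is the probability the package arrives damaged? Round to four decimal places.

Let S = {H1, H2, H3, H5}.
P(S) = 0.38 + 0.21 + 0.21 + 0.07 = 0.87.
P(D ∩ S) = 0.18·0.38 + 0.2·0.21 + 0.02·0.21 + 0.19·0.07 = 0.0684 + 0.042 + 0.0042 + 0.0133 = 0.1279.
P(D | S) = 0.1279 / 0.87 = 0.147011…

P(D|S) ≈ 0.1470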